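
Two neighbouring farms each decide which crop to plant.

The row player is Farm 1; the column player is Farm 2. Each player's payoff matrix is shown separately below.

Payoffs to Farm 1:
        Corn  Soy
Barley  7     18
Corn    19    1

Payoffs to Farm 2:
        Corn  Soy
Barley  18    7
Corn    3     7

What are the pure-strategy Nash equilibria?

This game has no pure Nash equilibrium.

(Barley, Corn): Farm 1 can switch to Corn (7 → 19). Not NE.
(Barley, Soy): Farm 2 can switch to Corn (7 → 18). Not NE.
(Corn, Corn): Farm 2 can switch to Soy (3 → 7). Not NE.
(Corn, Soy): Farm 1 can switch to Barley (1 → 18). Not NE.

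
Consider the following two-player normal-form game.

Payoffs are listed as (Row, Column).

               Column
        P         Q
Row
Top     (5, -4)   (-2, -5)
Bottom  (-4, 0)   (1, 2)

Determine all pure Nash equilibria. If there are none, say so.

The pure Nash equilibria are (Top, P), (Bottom, Q).

Row against P: payoffs 5, -4 → best response Top.
Row against Q: payoffs -2, 1 → best response Bottom.
Column against Top: payoffs -4, -5 → best response P.
Column against Bottom: payoffs 0, 2 → best response Q.
Mutual best responses: (Top, P); (Bottom, Q).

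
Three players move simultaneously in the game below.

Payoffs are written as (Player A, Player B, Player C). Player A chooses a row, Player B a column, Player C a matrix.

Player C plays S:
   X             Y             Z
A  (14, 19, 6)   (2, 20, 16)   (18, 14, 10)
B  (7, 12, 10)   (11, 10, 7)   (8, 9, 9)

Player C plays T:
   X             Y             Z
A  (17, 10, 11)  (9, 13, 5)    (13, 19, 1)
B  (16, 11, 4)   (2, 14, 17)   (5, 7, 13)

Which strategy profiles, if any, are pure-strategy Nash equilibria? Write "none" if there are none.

No pure-strategy Nash equilibrium.

For each strategy profile, look for a profitable unilateral deviation.
(A, X, S): Player B can switch to Y (19 → 20). Not NE.
(A, X, T): Player B can switch to Y (10 → 13). Not NE.
(A, Y, S): Player A can switch to B (2 → 11). Not NE.
(A, Y, T): Player B can switch to Z (13 → 19). Not NE.
(A, Z, S): Player B can switch to X (14 → 19). Not NE.
(A, Z, T): Player C can switch to S (1 → 10). Not NE.
(The remaining 6 profiles each have a profitable deviation by the same check.)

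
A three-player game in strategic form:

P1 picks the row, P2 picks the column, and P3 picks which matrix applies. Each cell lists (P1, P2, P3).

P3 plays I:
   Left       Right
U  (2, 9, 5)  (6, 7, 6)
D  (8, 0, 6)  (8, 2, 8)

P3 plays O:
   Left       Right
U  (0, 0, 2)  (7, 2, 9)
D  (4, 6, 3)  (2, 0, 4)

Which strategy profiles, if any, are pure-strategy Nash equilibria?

P1 against (Left, I): payoffs 2, 8 → best response D.
P1 against (Left, O): payoffs 0, 4 → best response D.
P1 against (Right, I): payoffs 6, 8 → best response D.
P1 against (Right, O): payoffs 7, 2 → best response U.
P2 against (U, I): payoffs 9, 7 → best response Left.
P2 against (U, O): payoffs 0, 2 → best response Right.
P2 against (D, I): payoffs 0, 2 → best response Right.
P2 against (D, O): payoffs 6, 0 → best response Left.
P3 against (U, Left): payoffs 5, 2 → best response I.
P3 against (U, Right): payoffs 6, 9 → best response O.
P3 against (D, Left): payoffs 6, 3 → best response I.
P3 against (D, Right): payoffs 8, 4 → best response I.
Mutual best responses: (U, Right, O); (D, Right, I).

The pure Nash equilibria are (U, Right, O); (D, Right, I).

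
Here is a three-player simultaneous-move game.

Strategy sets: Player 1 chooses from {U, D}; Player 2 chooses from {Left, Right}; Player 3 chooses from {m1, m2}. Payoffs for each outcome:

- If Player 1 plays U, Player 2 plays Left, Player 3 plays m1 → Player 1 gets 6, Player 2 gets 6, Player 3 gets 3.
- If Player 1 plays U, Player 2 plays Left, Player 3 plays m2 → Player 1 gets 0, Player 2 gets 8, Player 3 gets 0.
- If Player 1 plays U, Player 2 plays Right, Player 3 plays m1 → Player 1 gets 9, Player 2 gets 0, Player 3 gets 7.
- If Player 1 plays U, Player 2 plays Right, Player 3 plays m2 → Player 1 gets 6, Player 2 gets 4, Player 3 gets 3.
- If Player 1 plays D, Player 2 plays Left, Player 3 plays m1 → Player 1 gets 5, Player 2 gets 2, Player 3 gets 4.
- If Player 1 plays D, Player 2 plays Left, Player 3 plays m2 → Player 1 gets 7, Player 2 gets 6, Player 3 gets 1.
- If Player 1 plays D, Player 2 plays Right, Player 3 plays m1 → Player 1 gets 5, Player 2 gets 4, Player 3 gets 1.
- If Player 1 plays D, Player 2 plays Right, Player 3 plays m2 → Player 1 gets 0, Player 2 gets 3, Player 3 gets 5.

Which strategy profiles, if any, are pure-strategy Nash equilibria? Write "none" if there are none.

For each player, find the best response to each opponent profile; mutual best responses are the pure NE.
Player 1 against (Left, m1): payoffs 6, 5 → best response U.
Player 1 against (Left, m2): payoffs 0, 7 → best response D.
Player 1 against (Right, m1): payoffs 9, 5 → best response U.
Player 1 against (Right, m2): payoffs 6, 0 → best response U.
Player 2 against (U, m1): payoffs 6, 0 → best response Left.
Player 2 against (U, m2): payoffs 8, 4 → best response Left.
Player 2 against (D, m1): payoffs 2, 4 → best response Right.
Player 2 against (D, m2): payoffs 6, 3 → best response Left.
Player 3 against (U, Left): payoffs 3, 0 → best response m1.
Player 3 against (U, Right): payoffs 7, 3 → best response m1.
Player 3 against (D, Left): payoffs 4, 1 → best response m1.
Player 3 against (D, Right): payoffs 1, 5 → best response m2.
Mutual best responses: (U, Left, m1).

The unique pure-strategy Nash equilibrium is (U, Left, m1).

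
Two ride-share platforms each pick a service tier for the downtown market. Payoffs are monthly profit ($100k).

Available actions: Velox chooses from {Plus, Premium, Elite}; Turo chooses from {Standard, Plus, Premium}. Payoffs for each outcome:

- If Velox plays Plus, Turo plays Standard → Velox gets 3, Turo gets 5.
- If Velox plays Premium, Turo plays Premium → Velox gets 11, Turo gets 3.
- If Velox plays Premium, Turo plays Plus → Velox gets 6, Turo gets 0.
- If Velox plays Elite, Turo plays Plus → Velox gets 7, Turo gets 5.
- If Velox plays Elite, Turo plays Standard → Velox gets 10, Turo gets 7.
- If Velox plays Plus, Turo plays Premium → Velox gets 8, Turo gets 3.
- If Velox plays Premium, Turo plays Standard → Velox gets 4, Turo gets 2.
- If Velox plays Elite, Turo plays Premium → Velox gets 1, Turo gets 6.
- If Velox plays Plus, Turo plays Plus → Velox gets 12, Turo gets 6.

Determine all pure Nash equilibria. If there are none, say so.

(Plus, Standard): Velox can switch to Premium (3 → 4). Not NE.
(Plus, Plus): Velox gets 12, best alternative 7; Turo gets 6, best alternative 5. No profitable deviation — NE.
(Plus, Premium): Velox can switch to Premium (8 → 11). Not NE.
(Premium, Standard): Velox can switch to Elite (4 → 10). Not NE.
(Premium, Plus): Velox can switch to Plus (6 → 12). Not NE.
(Premium, Premium): Velox gets 11, best alternative 8; Turo gets 3, best alternative 2. No profitable deviation — NE.
(Elite, Standard): Velox gets 10, best alternative 4; Turo gets 7, best alternative 6. No profitable deviation — NE.
(Elite, Plus): Velox can switch to Plus (7 → 12). Not NE.
(Elite, Premium): Velox can switch to Plus (1 → 8). Not NE.

The pure Nash equilibria are (Plus, Plus) and (Premium, Premium) and (Elite, Standard).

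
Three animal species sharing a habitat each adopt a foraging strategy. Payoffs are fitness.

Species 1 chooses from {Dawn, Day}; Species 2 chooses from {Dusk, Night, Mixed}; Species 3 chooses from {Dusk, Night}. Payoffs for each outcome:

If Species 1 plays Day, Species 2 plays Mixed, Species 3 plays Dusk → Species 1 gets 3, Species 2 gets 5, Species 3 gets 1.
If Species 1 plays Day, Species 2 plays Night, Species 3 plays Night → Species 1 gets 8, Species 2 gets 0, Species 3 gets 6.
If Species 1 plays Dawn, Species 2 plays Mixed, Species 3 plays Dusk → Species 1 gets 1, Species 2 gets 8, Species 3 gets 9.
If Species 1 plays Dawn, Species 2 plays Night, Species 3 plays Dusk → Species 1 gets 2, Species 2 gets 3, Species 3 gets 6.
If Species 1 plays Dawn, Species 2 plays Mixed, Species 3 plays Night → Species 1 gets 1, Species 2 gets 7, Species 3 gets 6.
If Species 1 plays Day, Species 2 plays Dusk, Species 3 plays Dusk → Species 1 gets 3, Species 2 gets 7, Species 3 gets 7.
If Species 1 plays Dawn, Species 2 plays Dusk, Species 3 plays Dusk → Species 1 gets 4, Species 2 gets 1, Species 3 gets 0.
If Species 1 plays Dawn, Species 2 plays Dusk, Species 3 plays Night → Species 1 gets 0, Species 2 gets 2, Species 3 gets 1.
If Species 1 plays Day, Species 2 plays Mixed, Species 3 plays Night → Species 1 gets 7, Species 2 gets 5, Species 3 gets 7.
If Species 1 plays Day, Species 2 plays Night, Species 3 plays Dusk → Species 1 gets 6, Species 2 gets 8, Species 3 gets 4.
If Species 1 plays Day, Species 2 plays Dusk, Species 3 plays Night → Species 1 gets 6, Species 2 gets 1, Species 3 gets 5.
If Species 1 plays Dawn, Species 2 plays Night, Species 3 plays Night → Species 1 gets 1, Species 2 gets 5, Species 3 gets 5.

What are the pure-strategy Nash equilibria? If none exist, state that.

(Dawn, Dusk, Dusk): Species 2 can switch to Night (1 → 3). Not NE.
(Dawn, Dusk, Night): Species 1 can switch to Day (0 → 6). Not NE.
(Dawn, Night, Dusk): Species 1 can switch to Day (2 → 6). Not NE.
(Dawn, Night, Night): Species 1 can switch to Day (1 → 8). Not NE.
(Dawn, Mixed, Dusk): Species 1 can switch to Day (1 → 3). Not NE.
(Dawn, Mixed, Night): Species 1 can switch to Day (1 → 7). Not NE.
(Day, Dusk, Dusk): Species 1 can switch to Dawn (3 → 4). Not NE.
(Day, Dusk, Night): Species 2 can switch to Mixed (1 → 5). Not NE.
(Day, Mixed, Night): Species 1 gets 7, best alternative 1; Species 2 gets 5, best alternative 1; Species 3 gets 7, best alternative 1. No profitable deviation — NE.
(The remaining 3 profiles each have a profitable deviation by the same check.)

Pure NE: (Day, Mixed, Night)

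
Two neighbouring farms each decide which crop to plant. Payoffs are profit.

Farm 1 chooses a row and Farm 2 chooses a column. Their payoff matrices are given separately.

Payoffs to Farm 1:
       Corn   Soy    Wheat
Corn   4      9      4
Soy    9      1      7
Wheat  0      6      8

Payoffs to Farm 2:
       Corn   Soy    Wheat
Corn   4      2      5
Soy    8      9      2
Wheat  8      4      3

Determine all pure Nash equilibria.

There is no pure-strategy Nash equilibrium.

Check each profile: it is a Nash equilibrium iff no player can strictly gain by switching unilaterally.
(Corn, Corn): Farm 1 can switch to Soy (4 → 9). Not NE.
(Corn, Soy): Farm 2 can switch to Corn (2 → 4). Not NE.
(Corn, Wheat): Farm 1 can switch to Soy (4 → 7). Not NE.
(Soy, Corn): Farm 2 can switch to Soy (8 → 9). Not NE.
(Soy, Soy): Farm 1 can switch to Corn (1 → 9). Not NE.
(Soy, Wheat): Farm 1 can switch to Wheat (7 → 8). Not NE.
(The remaining 3 profiles each have a profitable deviation by the same check.)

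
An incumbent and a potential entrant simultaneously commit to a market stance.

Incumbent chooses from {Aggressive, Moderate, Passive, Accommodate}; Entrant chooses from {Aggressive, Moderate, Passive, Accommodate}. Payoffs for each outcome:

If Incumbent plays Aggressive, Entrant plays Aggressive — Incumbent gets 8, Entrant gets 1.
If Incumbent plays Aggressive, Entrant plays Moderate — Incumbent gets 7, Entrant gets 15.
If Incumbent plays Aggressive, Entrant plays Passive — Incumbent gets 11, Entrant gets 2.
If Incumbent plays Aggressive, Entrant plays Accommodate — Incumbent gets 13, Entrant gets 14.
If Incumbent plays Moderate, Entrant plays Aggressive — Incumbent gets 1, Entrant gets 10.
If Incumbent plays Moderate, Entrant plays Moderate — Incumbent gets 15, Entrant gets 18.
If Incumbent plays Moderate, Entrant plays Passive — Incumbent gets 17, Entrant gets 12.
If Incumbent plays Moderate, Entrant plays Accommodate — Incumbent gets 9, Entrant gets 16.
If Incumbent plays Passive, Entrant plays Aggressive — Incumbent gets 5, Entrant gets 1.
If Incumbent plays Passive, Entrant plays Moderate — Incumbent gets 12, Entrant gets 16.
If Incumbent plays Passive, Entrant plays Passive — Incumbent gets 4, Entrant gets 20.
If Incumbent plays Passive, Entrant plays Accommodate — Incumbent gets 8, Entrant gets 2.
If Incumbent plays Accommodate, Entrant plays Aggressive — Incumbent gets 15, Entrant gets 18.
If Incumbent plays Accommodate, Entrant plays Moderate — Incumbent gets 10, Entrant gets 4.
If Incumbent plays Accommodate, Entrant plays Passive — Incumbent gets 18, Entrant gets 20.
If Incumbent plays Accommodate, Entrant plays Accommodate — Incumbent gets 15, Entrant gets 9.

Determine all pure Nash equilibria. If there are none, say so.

(Aggressive, Aggressive): Incumbent can switch to Accommodate (8 → 15). Not NE.
(Aggressive, Moderate): Incumbent can switch to Moderate (7 → 15). Not NE.
(Aggressive, Passive): Incumbent can switch to Moderate (11 → 17). Not NE.
(Aggressive, Accommodate): Incumbent can switch to Accommodate (13 → 15). Not NE.
(Moderate, Aggressive): Incumbent can switch to Aggressive (1 → 8). Not NE.
(Moderate, Moderate): Incumbent gets 15, best alternative 12; Entrant gets 18, best alternative 16. No profitable deviation — NE.
(Moderate, Passive): Incumbent can switch to Accommodate (17 → 18). Not NE.
(Accommodate, Passive): Incumbent gets 18, best alternative 17; Entrant gets 20, best alternative 18. No profitable deviation — NE.
(The remaining 8 profiles each have a profitable deviation by the same check.)

(Moderate, Moderate), (Accommodate, Passive)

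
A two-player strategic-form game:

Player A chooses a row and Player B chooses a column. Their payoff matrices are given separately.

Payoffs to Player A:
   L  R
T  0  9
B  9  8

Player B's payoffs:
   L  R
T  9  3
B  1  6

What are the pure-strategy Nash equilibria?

none

For each strategy profile, look for a profitable unilateral deviation.
(T, L): Player A can switch to B (0 → 9). Not NE.
(T, R): Player B can switch to L (3 → 9). Not NE.
(B, L): Player B can switch to R (1 → 6). Not NE.
(B, R): Player A can switch to T (8 → 9). Not NE.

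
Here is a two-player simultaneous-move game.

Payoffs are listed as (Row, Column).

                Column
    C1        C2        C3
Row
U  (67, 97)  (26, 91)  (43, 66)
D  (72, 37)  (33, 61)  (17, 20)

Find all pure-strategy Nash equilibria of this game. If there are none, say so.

Check each profile: it is a Nash equilibrium iff no player can strictly gain by switching unilaterally.
(U, C1): Row can switch to D (67 → 72). Not NE.
(U, C2): Row can switch to D (26 → 33). Not NE.
(U, C3): Column can switch to C1 (66 → 97). Not NE.
(D, C1): Column can switch to C2 (37 → 61). Not NE.
(D, C2): Row gets 33, best alternative 26; Column gets 61, best alternative 37. No profitable deviation — NE.
(D, C3): Row can switch to U (17 → 43). Not NE.

(D, C2)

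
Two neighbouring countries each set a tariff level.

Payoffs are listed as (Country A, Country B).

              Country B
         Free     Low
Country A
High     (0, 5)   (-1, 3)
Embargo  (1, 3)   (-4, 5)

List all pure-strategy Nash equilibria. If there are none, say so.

This game has no pure Nash equilibrium.

Mark each player's best response to every combination of opponents' strategies; a profile where every player is best-responding is a pure Nash equilibrium.
Country A against Free: payoffs 0, 1 → best response Embargo.
Country A against Low: payoffs -1, -4 → best response High.
Country B against High: payoffs 5, 3 → best response Free.
Country B against Embargo: payoffs 3, 5 → best response Low.
No profile is a mutual best response for all players.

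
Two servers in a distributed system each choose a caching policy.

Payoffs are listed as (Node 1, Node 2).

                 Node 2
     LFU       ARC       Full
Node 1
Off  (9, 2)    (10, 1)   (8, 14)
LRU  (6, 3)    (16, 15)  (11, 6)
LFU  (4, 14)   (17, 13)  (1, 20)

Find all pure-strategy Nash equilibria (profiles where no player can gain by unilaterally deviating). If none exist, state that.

There is no pure-strategy Nash equilibrium.

(Off, LFU): Node 2 can switch to Full (2 → 14). Not NE.
(Off, ARC): Node 1 can switch to LRU (10 → 16). Not NE.
(Off, Full): Node 1 can switch to LRU (8 → 11). Not NE.
(LRU, LFU): Node 1 can switch to Off (6 → 9). Not NE.
(LRU, ARC): Node 1 can switch to LFU (16 → 17). Not NE.
(LRU, Full): Node 2 can switch to ARC (6 → 15). Not NE.
(LFU, LFU): Node 1 can switch to Off (4 → 9). Not NE.
(LFU, ARC): Node 2 can switch to LFU (13 → 14). Not NE.
(LFU, Full): Node 1 can switch to Off (1 → 8). Not NE.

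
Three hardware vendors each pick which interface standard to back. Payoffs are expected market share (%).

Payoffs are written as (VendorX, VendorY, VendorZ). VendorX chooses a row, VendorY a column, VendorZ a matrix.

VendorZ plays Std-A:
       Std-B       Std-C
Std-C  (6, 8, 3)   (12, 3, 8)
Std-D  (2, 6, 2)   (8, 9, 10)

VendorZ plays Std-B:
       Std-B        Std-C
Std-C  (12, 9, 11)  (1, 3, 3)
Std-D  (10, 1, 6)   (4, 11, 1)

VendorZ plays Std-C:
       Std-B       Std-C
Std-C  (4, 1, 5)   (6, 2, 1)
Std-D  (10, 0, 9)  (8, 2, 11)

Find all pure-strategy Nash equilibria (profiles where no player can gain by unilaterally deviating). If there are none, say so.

Pure-strategy Nash equilibria: (Std-C, Std-B, Std-B); (Std-D, Std-C, Std-C)

Mark each player's best response to every combination of opponents' strategies; a profile where every player is best-responding is a pure Nash equilibrium.
VendorX against (Std-B, Std-A): payoffs 6, 2 → best response Std-C.
VendorX against (Std-B, Std-B): payoffs 12, 10 → best response Std-C.
VendorX against (Std-B, Std-C): payoffs 4, 10 → best response Std-D.
VendorX against (Std-C, Std-A): payoffs 12, 8 → best response Std-C.
VendorX against (Std-C, Std-B): payoffs 1, 4 → best response Std-D.
VendorX against (Std-C, Std-C): payoffs 6, 8 → best response Std-D.
VendorY against (Std-C, Std-A): payoffs 8, 3 → best response Std-B.
VendorY against (Std-C, Std-B): payoffs 9, 3 → best response Std-B.
VendorY against (Std-C, Std-C): payoffs 1, 2 → best response Std-C.
VendorY against (Std-D, Std-A): payoffs 6, 9 → best response Std-C.
VendorY against (Std-D, Std-B): payoffs 1, 11 → best response Std-C.
VendorY against (Std-D, Std-C): payoffs 0, 2 → best response Std-C.
VendorZ against (Std-C, Std-B): payoffs 3, 11, 5 → best response Std-B.
VendorZ against (Std-C, Std-C): payoffs 8, 3, 1 → best response Std-A.
VendorZ against (Std-D, Std-B): payoffs 2, 6, 9 → best response Std-C.
VendorZ against (Std-D, Std-C): payoffs 10, 1, 11 → best response Std-C.
Mutual best responses: (Std-C, Std-B, Std-B); (Std-D, Std-C, Std-C).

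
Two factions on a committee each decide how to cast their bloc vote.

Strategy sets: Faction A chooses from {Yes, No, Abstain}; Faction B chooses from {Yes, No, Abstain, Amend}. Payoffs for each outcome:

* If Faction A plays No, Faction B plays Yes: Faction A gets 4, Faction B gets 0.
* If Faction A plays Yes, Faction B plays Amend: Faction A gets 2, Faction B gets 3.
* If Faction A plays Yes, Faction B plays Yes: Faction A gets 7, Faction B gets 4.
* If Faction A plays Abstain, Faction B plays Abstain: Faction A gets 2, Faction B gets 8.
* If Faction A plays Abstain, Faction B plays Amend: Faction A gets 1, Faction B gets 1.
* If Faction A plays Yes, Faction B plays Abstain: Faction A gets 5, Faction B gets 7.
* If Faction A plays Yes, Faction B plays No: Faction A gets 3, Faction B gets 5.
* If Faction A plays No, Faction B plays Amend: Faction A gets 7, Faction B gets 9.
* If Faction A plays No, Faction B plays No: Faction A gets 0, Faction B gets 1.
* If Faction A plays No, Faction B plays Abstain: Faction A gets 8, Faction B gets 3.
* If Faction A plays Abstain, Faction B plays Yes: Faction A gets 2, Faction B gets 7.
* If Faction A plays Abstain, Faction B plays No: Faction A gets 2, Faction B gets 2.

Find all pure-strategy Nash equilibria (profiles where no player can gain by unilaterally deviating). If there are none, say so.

(No, Amend)

Faction A against Yes: payoffs 7, 4, 2 → best response Yes.
Faction A against No: payoffs 3, 0, 2 → best response Yes.
Faction A against Abstain: payoffs 5, 8, 2 → best response No.
Faction A against Amend: payoffs 2, 7, 1 → best response No.
Faction B against Yes: payoffs 4, 5, 7, 3 → best response Abstain.
Faction B against No: payoffs 0, 1, 3, 9 → best response Amend.
Faction B against Abstain: payoffs 7, 2, 8, 1 → best response Abstain.
Mutual best responses: (No, Amend).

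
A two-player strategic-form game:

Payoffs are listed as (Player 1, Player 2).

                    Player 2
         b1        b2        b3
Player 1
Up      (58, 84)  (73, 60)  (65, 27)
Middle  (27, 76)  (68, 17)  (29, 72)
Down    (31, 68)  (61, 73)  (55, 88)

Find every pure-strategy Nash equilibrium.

(Up, b1)

For each strategy profile, look for a profitable unilateral deviation.
(Up, b1): Player 1 gets 58, best alternative 31; Player 2 gets 84, best alternative 60. No profitable deviation — NE.
(Up, b2): Player 2 can switch to b1 (60 → 84). Not NE.
(Up, b3): Player 2 can switch to b1 (27 → 84). Not NE.
(Middle, b1): Player 1 can switch to Up (27 → 58). Not NE.
(Middle, b2): Player 1 can switch to Up (68 → 73). Not NE.
(Middle, b3): Player 1 can switch to Up (29 → 65). Not NE.
(Down, b1): Player 1 can switch to Up (31 → 58). Not NE.
(Down, b2): Player 1 can switch to Up (61 → 73). Not NE.
(Down, b3): Player 1 can switch to Up (55 → 65). Not NE.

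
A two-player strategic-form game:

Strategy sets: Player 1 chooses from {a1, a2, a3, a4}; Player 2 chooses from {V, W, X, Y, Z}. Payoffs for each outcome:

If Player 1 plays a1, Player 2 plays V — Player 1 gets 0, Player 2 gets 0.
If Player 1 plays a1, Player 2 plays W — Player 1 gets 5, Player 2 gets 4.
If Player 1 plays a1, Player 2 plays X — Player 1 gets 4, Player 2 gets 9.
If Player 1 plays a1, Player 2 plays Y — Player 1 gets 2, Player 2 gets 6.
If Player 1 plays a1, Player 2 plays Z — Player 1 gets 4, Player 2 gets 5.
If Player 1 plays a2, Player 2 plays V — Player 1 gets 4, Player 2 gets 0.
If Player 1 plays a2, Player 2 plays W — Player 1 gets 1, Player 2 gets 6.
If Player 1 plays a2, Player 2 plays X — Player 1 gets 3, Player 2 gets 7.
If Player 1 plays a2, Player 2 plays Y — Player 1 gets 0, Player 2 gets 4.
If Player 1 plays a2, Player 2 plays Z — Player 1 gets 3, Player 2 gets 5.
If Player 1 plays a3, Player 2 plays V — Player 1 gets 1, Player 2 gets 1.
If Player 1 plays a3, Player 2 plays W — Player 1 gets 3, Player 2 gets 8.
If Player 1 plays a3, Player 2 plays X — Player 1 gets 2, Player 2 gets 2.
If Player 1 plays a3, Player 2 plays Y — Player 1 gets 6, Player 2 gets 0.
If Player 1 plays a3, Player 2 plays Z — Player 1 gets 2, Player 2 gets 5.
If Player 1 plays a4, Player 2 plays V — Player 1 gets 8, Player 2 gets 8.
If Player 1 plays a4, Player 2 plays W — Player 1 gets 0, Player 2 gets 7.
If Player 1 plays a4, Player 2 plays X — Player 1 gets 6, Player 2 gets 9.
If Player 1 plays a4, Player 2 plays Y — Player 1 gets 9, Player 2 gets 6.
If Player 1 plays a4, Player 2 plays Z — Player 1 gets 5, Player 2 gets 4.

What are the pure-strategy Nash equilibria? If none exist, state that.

Pure NE: (a4, X)

Mark each player's best response to every combination of opponents' strategies; a profile where every player is best-responding is a pure Nash equilibrium.
Player 1 against V: payoffs 0, 4, 1, 8 → best response a4.
Player 1 against W: payoffs 5, 1, 3, 0 → best response a1.
Player 1 against X: payoffs 4, 3, 2, 6 → best response a4.
Player 1 against Y: payoffs 2, 0, 6, 9 → best response a4.
Player 1 against Z: payoffs 4, 3, 2, 5 → best response a4.
Player 2 against a1: payoffs 0, 4, 9, 6, 5 → best response X.
Player 2 against a2: payoffs 0, 6, 7, 4, 5 → best response X.
Player 2 against a3: payoffs 1, 8, 2, 0, 5 → best response W.
Player 2 against a4: payoffs 8, 7, 9, 6, 4 → best response X.
Mutual best responses: (a4, X).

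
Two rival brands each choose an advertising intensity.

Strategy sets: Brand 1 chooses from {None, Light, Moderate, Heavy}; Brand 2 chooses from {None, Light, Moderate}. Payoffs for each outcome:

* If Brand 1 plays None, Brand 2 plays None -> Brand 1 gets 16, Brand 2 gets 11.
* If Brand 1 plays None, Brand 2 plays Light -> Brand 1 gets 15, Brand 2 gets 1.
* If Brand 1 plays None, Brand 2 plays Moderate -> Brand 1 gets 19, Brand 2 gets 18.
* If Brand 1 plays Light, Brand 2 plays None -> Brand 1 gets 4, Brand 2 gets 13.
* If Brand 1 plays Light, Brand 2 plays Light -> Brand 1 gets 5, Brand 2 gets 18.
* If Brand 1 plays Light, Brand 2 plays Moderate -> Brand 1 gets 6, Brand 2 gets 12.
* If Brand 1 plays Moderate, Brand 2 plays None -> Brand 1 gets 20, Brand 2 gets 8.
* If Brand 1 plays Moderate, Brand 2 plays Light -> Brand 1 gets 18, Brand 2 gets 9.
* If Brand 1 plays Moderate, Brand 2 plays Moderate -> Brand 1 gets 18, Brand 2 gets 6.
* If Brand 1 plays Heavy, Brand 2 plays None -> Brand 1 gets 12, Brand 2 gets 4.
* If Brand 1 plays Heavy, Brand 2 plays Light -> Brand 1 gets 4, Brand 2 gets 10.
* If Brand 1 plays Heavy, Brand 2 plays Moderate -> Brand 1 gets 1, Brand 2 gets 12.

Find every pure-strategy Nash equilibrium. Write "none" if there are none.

Pure-strategy Nash equilibria: (None, Moderate) and (Moderate, Light)

(None, None): Brand 1 can switch to Moderate (16 → 20). Not NE.
(None, Light): Brand 1 can switch to Moderate (15 → 18). Not NE.
(None, Moderate): Brand 1 gets 19, best alternative 18; Brand 2 gets 18, best alternative 11. No profitable deviation — NE.
(Light, None): Brand 1 can switch to None (4 → 16). Not NE.
(Light, Light): Brand 1 can switch to None (5 → 15). Not NE.
(Light, Moderate): Brand 1 can switch to None (6 → 19). Not NE.
(Moderate, None): Brand 2 can switch to Light (8 → 9). Not NE.
(Moderate, Light): Brand 1 gets 18, best alternative 15; Brand 2 gets 9, best alternative 8. No profitable deviation — NE.
(The remaining 4 profiles each have a profitable deviation by the same check.)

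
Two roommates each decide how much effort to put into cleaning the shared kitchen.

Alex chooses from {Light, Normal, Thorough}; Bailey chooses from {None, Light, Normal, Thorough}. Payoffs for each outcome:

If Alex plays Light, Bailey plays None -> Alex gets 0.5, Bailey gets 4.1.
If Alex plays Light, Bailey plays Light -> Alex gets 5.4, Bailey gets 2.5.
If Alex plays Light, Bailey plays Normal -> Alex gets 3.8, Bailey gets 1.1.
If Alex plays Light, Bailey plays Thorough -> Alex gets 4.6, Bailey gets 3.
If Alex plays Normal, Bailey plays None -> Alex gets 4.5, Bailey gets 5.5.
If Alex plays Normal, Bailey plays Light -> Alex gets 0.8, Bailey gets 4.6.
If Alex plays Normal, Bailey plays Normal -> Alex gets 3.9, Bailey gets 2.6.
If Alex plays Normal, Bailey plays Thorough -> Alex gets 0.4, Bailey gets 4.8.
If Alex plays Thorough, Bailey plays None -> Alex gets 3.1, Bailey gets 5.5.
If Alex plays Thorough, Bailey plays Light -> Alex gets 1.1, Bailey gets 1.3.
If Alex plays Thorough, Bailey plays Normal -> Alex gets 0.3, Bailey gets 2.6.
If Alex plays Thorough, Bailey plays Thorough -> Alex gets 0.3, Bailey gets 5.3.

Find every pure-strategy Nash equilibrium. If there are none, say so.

For each strategy profile, look for a profitable unilateral deviation.
(Light, None): Alex can switch to Normal (0.5 → 4.5). Not NE.
(Light, Light): Bailey can switch to None (2.5 → 4.1). Not NE.
(Light, Normal): Alex can switch to Normal (3.8 → 3.9). Not NE.
(Light, Thorough): Bailey can switch to None (3 → 4.1). Not NE.
(Normal, None): Alex gets 4.5, best alternative 3.1; Bailey gets 5.5, best alternative 4.8. No profitable deviation — NE.
(Normal, Light): Alex can switch to Light (0.8 → 5.4). Not NE.
(Normal, Normal): Bailey can switch to None (2.6 → 5.5). Not NE.
(Normal, Thorough): Alex can switch to Light (0.4 → 4.6). Not NE.
(Thorough, None): Alex can switch to Normal (3.1 → 4.5). Not NE.
(The remaining 3 profiles each have a profitable deviation by the same check.)

(Normal, None)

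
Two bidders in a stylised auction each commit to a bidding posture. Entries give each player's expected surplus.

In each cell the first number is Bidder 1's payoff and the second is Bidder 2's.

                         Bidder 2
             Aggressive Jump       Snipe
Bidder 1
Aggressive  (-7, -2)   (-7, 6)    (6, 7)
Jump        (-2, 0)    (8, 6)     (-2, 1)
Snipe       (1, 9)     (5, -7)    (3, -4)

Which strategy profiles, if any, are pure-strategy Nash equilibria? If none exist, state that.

The pure Nash equilibria are (Aggressive, Snipe) and (Jump, Jump) and (Snipe, Aggressive).

(Aggressive, Aggressive): Bidder 1 can switch to Jump (-7 → -2). Not NE.
(Aggressive, Jump): Bidder 1 can switch to Jump (-7 → 8). Not NE.
(Aggressive, Snipe): Bidder 1 gets 6, best alternative 3; Bidder 2 gets 7, best alternative 6. No profitable deviation — NE.
(Jump, Aggressive): Bidder 1 can switch to Snipe (-2 → 1). Not NE.
(Jump, Jump): Bidder 1 gets 8, best alternative 5; Bidder 2 gets 6, best alternative 1. No profitable deviation — NE.
(Jump, Snipe): Bidder 1 can switch to Aggressive (-2 → 6). Not NE.
(Snipe, Aggressive): Bidder 1 gets 1, best alternative -2; Bidder 2 gets 9, best alternative -4. No profitable deviation — NE.
(Snipe, Jump): Bidder 1 can switch to Jump (5 → 8). Not NE.
(Snipe, Snipe): Bidder 1 can switch to Aggressive (3 → 6). Not NE.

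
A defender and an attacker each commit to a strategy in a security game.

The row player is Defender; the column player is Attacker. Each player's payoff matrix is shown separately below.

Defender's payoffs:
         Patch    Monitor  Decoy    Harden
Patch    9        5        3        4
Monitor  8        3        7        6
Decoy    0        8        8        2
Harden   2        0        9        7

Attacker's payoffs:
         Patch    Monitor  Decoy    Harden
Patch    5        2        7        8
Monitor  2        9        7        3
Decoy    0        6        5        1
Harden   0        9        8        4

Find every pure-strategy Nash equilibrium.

(Decoy, Monitor)

(Patch, Patch): Attacker can switch to Decoy (5 → 7). Not NE.
(Patch, Monitor): Defender can switch to Decoy (5 → 8). Not NE.
(Patch, Decoy): Defender can switch to Monitor (3 → 7). Not NE.
(Patch, Harden): Defender can switch to Monitor (4 → 6). Not NE.
(Monitor, Patch): Defender can switch to Patch (8 → 9). Not NE.
(Monitor, Monitor): Defender can switch to Patch (3 → 5). Not NE.
(Monitor, Decoy): Defender can switch to Decoy (7 → 8). Not NE.
(Monitor, Harden): Defender can switch to Harden (6 → 7). Not NE.
(Decoy, Monitor): Defender gets 8, best alternative 5; Attacker gets 6, best alternative 5. No profitable deviation — NE.
(The remaining 7 profiles each have a profitable deviation by the same check.)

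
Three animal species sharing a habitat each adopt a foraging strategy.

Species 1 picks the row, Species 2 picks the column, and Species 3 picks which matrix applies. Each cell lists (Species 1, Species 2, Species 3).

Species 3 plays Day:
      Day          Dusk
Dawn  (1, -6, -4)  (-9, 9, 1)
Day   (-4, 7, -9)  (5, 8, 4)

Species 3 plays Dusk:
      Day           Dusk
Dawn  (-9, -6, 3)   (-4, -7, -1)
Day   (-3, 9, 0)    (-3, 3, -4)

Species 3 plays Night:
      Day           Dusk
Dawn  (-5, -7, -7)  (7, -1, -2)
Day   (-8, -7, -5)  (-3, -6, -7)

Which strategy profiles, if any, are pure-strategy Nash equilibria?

Pure-strategy Nash equilibria: (Day, Day, Dusk), (Day, Dusk, Day)

Species 1 against (Day, Day): payoffs 1, -4 → best response Dawn.
Species 1 against (Day, Dusk): payoffs -9, -3 → best response Day.
Species 1 against (Day, Night): payoffs -5, -8 → best response Dawn.
Species 1 against (Dusk, Day): payoffs -9, 5 → best response Day.
Species 1 against (Dusk, Dusk): payoffs -4, -3 → best response Day.
Species 1 against (Dusk, Night): payoffs 7, -3 → best response Dawn.
Species 2 against (Dawn, Day): payoffs -6, 9 → best response Dusk.
Species 2 against (Dawn, Dusk): payoffs -6, -7 → best response Day.
Species 2 against (Dawn, Night): payoffs -7, -1 → best response Dusk.
Species 2 against (Day, Day): payoffs 7, 8 → best response Dusk.
Species 2 against (Day, Dusk): payoffs 9, 3 → best response Day.
Species 2 against (Day, Night): payoffs -7, -6 → best response Dusk.
Species 3 against (Dawn, Day): payoffs -4, 3, -7 → best response Dusk.
Species 3 against (Dawn, Dusk): payoffs 1, -1, -2 → best response Day.
Species 3 against (Day, Day): payoffs -9, 0, -5 → best response Dusk.
Species 3 against (Day, Dusk): payoffs 4, -4, -7 → best response Day.
Mutual best responses: (Day, Day, Dusk); (Day, Dusk, Day).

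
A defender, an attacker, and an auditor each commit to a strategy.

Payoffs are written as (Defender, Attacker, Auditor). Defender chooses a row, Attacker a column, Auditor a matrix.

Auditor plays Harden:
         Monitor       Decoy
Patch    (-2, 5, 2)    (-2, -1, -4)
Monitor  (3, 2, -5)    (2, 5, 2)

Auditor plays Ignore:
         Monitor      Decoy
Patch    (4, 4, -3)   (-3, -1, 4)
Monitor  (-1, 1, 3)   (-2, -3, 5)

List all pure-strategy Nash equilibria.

There is no pure-strategy Nash equilibrium.

Defender against (Monitor, Harden): payoffs -2, 3 → best response Monitor.
Defender against (Monitor, Ignore): payoffs 4, -1 → best response Patch.
Defender against (Decoy, Harden): payoffs -2, 2 → best response Monitor.
Defender against (Decoy, Ignore): payoffs -3, -2 → best response Monitor.
Attacker against (Patch, Harden): payoffs 5, -1 → best response Monitor.
Attacker against (Patch, Ignore): payoffs 4, -1 → best response Monitor.
Attacker against (Monitor, Harden): payoffs 2, 5 → best response Decoy.
Attacker against (Monitor, Ignore): payoffs 1, -3 → best response Monitor.
Auditor against (Patch, Monitor): payoffs 2, -3 → best response Harden.
Auditor against (Patch, Decoy): payoffs -4, 4 → best response Ignore.
Auditor against (Monitor, Monitor): payoffs -5, 3 → best response Ignore.
Auditor against (Monitor, Decoy): payoffs 2, 5 → best response Ignore.
No profile is a mutual best response for all players.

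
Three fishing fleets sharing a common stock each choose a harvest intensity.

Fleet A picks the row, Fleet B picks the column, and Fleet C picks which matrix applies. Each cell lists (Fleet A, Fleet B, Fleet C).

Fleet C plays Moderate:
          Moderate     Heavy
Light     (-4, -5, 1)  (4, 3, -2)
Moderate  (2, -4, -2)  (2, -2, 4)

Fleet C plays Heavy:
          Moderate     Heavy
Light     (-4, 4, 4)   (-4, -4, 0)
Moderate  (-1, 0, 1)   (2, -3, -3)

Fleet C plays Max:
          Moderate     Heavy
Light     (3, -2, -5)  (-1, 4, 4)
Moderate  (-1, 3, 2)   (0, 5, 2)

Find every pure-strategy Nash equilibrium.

Fleet A against (Moderate, Moderate): payoffs -4, 2 → best response Moderate.
Fleet A against (Moderate, Heavy): payoffs -4, -1 → best response Moderate.
Fleet A against (Moderate, Max): payoffs 3, -1 → best response Light.
Fleet A against (Heavy, Moderate): payoffs 4, 2 → best response Light.
Fleet A against (Heavy, Heavy): payoffs -4, 2 → best response Moderate.
Fleet A against (Heavy, Max): payoffs -1, 0 → best response Moderate.
Fleet B against (Light, Moderate): payoffs -5, 3 → best response Heavy.
Fleet B against (Light, Heavy): payoffs 4, -4 → best response Moderate.
Fleet B against (Light, Max): payoffs -2, 4 → best response Heavy.
Fleet B against (Moderate, Moderate): payoffs -4, -2 → best response Heavy.
Fleet B against (Moderate, Heavy): payoffs 0, -3 → best response Moderate.
Fleet B against (Moderate, Max): payoffs 3, 5 → best response Heavy.
Fleet C against (Light, Moderate): payoffs 1, 4, -5 → best response Heavy.
Fleet C against (Light, Heavy): payoffs -2, 0, 4 → best response Max.
Fleet C against (Moderate, Moderate): payoffs -2, 1, 2 → best response Max.
Fleet C against (Moderate, Heavy): payoffs 4, -3, 2 → best response Moderate.
No profile is a mutual best response for all players.

No pure-strategy Nash equilibrium.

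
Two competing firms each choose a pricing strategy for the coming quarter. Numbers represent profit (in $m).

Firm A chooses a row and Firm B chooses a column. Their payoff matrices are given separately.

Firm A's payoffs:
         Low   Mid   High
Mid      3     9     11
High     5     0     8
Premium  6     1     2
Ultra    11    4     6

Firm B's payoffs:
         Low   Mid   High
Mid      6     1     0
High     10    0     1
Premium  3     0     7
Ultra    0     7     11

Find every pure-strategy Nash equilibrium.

For each strategy profile, look for a profitable unilateral deviation.
(Mid, Low): Firm A can switch to High (3 → 5). Not NE.
(Mid, Mid): Firm B can switch to Low (1 → 6). Not NE.
(Mid, High): Firm B can switch to Low (0 → 6). Not NE.
(High, Low): Firm A can switch to Premium (5 → 6). Not NE.
(High, Mid): Firm A can switch to Mid (0 → 9). Not NE.
(High, High): Firm A can switch to Mid (8 → 11). Not NE.
(Premium, Low): Firm A can switch to Ultra (6 → 11). Not NE.
(Premium, Mid): Firm A can switch to Mid (1 → 9). Not NE.
(The remaining 4 profiles each have a profitable deviation by the same check.)

This game has no pure Nash equilibrium.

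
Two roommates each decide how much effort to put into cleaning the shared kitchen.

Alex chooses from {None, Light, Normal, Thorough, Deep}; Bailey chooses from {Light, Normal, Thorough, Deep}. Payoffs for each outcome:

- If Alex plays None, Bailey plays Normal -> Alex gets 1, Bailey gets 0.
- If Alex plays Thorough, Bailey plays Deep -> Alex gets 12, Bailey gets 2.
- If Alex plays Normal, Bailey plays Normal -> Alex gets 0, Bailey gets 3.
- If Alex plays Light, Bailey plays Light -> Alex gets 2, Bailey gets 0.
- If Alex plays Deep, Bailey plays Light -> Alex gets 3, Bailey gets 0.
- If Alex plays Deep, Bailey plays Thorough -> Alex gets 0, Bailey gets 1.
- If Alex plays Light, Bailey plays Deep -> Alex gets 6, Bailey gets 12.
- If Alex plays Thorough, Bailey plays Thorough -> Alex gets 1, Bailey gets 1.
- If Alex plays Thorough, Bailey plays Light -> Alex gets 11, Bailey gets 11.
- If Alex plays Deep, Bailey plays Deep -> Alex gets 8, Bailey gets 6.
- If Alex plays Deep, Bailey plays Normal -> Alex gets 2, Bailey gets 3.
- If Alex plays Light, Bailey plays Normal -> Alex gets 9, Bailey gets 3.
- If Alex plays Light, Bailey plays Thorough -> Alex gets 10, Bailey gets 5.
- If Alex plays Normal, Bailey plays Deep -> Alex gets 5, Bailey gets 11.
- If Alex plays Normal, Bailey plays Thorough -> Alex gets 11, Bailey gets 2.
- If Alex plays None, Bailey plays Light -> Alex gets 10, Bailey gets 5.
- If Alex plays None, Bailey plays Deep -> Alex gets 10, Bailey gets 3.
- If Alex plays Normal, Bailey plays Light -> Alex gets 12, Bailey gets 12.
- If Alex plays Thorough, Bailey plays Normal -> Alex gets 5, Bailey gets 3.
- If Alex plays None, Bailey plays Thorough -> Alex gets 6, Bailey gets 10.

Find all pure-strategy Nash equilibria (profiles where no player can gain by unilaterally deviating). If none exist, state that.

The unique pure-strategy Nash equilibrium is (Normal, Light).

For each player, find the best response to each opponent profile; mutual best responses are the pure NE.
Alex against Light: payoffs 10, 2, 12, 11, 3 → best response Normal.
Alex against Normal: payoffs 1, 9, 0, 5, 2 → best response Light.
Alex against Thorough: payoffs 6, 10, 11, 1, 0 → best response Normal.
Alex against Deep: payoffs 10, 6, 5, 12, 8 → best response Thorough.
Bailey against None: payoffs 5, 0, 10, 3 → best response Thorough.
Bailey against Light: payoffs 0, 3, 5, 12 → best response Deep.
Bailey against Normal: payoffs 12, 3, 2, 11 → best response Light.
Bailey against Thorough: payoffs 11, 3, 1, 2 → best response Light.
Bailey against Deep: payoffs 0, 3, 1, 6 → best response Deep.
Mutual best responses: (Normal, Light).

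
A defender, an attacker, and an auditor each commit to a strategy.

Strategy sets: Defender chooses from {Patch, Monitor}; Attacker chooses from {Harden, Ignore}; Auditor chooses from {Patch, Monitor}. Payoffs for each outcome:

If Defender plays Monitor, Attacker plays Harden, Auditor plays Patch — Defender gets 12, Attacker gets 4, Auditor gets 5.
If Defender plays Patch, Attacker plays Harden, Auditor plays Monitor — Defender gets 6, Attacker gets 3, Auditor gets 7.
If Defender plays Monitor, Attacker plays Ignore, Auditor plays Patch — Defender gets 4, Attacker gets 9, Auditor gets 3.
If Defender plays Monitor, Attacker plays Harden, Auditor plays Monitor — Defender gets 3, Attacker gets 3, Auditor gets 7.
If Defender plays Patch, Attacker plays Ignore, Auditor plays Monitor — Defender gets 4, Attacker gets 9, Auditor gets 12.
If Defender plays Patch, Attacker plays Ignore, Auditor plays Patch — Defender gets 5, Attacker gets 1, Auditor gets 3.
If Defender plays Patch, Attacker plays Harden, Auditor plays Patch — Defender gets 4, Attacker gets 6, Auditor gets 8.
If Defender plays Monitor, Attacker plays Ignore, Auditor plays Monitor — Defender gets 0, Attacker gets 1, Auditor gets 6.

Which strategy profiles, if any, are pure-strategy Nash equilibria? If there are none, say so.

Defender against (Harden, Patch): payoffs 4, 12 → best response Monitor.
Defender against (Harden, Monitor): payoffs 6, 3 → best response Patch.
Defender against (Ignore, Patch): payoffs 5, 4 → best response Patch.
Defender against (Ignore, Monitor): payoffs 4, 0 → best response Patch.
Attacker against (Patch, Patch): payoffs 6, 1 → best response Harden.
Attacker against (Patch, Monitor): payoffs 3, 9 → best response Ignore.
Attacker against (Monitor, Patch): payoffs 4, 9 → best response Ignore.
Attacker against (Monitor, Monitor): payoffs 3, 1 → best response Harden.
Auditor against (Patch, Harden): payoffs 8, 7 → best response Patch.
Auditor against (Patch, Ignore): payoffs 3, 12 → best response Monitor.
Auditor against (Monitor, Harden): payoffs 5, 7 → best response Monitor.
Auditor against (Monitor, Ignore): payoffs 3, 6 → best response Monitor.
Mutual best responses: (Patch, Ignore, Monitor).

(Patch, Ignore, Monitor)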